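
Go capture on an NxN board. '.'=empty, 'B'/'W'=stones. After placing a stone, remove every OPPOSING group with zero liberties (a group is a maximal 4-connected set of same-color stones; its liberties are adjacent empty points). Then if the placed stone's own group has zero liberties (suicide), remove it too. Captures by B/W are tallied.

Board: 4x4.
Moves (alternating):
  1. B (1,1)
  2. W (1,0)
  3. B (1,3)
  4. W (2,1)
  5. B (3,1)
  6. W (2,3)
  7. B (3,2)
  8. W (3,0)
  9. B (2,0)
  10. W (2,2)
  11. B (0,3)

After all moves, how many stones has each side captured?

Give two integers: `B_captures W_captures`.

Move 1: B@(1,1) -> caps B=0 W=0
Move 2: W@(1,0) -> caps B=0 W=0
Move 3: B@(1,3) -> caps B=0 W=0
Move 4: W@(2,1) -> caps B=0 W=0
Move 5: B@(3,1) -> caps B=0 W=0
Move 6: W@(2,3) -> caps B=0 W=0
Move 7: B@(3,2) -> caps B=0 W=0
Move 8: W@(3,0) -> caps B=0 W=0
Move 9: B@(2,0) -> caps B=1 W=0
Move 10: W@(2,2) -> caps B=1 W=0
Move 11: B@(0,3) -> caps B=1 W=0

Answer: 1 0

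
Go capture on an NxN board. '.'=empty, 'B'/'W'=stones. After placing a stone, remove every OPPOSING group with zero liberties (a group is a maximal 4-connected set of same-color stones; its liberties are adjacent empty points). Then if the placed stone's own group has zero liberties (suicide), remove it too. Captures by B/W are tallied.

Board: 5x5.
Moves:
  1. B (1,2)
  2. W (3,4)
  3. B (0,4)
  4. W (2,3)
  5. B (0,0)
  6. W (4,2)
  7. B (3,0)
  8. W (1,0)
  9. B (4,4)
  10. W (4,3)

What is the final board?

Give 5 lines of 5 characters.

Move 1: B@(1,2) -> caps B=0 W=0
Move 2: W@(3,4) -> caps B=0 W=0
Move 3: B@(0,4) -> caps B=0 W=0
Move 4: W@(2,3) -> caps B=0 W=0
Move 5: B@(0,0) -> caps B=0 W=0
Move 6: W@(4,2) -> caps B=0 W=0
Move 7: B@(3,0) -> caps B=0 W=0
Move 8: W@(1,0) -> caps B=0 W=0
Move 9: B@(4,4) -> caps B=0 W=0
Move 10: W@(4,3) -> caps B=0 W=1

Answer: B...B
W.B..
...W.
B...W
..WW.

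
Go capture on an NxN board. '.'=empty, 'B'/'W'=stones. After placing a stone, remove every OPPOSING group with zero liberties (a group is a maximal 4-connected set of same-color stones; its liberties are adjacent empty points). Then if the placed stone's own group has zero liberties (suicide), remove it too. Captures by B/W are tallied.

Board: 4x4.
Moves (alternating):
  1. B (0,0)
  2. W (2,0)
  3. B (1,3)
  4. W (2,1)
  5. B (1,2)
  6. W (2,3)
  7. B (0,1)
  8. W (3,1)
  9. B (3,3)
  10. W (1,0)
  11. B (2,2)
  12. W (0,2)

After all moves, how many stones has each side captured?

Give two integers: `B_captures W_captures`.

Answer: 1 0

Derivation:
Move 1: B@(0,0) -> caps B=0 W=0
Move 2: W@(2,0) -> caps B=0 W=0
Move 3: B@(1,3) -> caps B=0 W=0
Move 4: W@(2,1) -> caps B=0 W=0
Move 5: B@(1,2) -> caps B=0 W=0
Move 6: W@(2,3) -> caps B=0 W=0
Move 7: B@(0,1) -> caps B=0 W=0
Move 8: W@(3,1) -> caps B=0 W=0
Move 9: B@(3,3) -> caps B=0 W=0
Move 10: W@(1,0) -> caps B=0 W=0
Move 11: B@(2,2) -> caps B=1 W=0
Move 12: W@(0,2) -> caps B=1 W=0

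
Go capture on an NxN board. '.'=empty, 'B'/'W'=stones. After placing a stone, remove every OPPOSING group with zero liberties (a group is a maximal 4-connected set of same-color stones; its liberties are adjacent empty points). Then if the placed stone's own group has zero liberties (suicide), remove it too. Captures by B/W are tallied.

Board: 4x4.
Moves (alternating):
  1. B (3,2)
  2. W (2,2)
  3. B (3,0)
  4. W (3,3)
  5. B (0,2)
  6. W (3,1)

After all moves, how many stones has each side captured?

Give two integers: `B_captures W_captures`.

Answer: 0 1

Derivation:
Move 1: B@(3,2) -> caps B=0 W=0
Move 2: W@(2,2) -> caps B=0 W=0
Move 3: B@(3,0) -> caps B=0 W=0
Move 4: W@(3,3) -> caps B=0 W=0
Move 5: B@(0,2) -> caps B=0 W=0
Move 6: W@(3,1) -> caps B=0 W=1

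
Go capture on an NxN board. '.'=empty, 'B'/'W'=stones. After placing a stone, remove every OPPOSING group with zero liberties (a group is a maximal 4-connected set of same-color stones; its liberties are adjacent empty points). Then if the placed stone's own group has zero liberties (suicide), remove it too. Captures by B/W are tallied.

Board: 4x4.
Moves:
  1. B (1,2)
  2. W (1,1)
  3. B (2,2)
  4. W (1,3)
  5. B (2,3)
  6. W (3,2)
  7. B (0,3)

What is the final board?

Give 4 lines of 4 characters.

Move 1: B@(1,2) -> caps B=0 W=0
Move 2: W@(1,1) -> caps B=0 W=0
Move 3: B@(2,2) -> caps B=0 W=0
Move 4: W@(1,3) -> caps B=0 W=0
Move 5: B@(2,3) -> caps B=0 W=0
Move 6: W@(3,2) -> caps B=0 W=0
Move 7: B@(0,3) -> caps B=1 W=0

Answer: ...B
.WB.
..BB
..W.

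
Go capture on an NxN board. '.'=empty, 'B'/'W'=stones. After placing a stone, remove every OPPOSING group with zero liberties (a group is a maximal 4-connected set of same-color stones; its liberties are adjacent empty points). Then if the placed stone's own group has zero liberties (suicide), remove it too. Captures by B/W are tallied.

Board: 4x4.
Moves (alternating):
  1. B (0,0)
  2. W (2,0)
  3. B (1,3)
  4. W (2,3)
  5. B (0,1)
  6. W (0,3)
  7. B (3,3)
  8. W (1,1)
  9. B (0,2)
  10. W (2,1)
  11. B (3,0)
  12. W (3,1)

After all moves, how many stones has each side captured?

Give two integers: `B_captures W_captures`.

Move 1: B@(0,0) -> caps B=0 W=0
Move 2: W@(2,0) -> caps B=0 W=0
Move 3: B@(1,3) -> caps B=0 W=0
Move 4: W@(2,3) -> caps B=0 W=0
Move 5: B@(0,1) -> caps B=0 W=0
Move 6: W@(0,3) -> caps B=0 W=0
Move 7: B@(3,3) -> caps B=0 W=0
Move 8: W@(1,1) -> caps B=0 W=0
Move 9: B@(0,2) -> caps B=1 W=0
Move 10: W@(2,1) -> caps B=1 W=0
Move 11: B@(3,0) -> caps B=1 W=0
Move 12: W@(3,1) -> caps B=1 W=1

Answer: 1 1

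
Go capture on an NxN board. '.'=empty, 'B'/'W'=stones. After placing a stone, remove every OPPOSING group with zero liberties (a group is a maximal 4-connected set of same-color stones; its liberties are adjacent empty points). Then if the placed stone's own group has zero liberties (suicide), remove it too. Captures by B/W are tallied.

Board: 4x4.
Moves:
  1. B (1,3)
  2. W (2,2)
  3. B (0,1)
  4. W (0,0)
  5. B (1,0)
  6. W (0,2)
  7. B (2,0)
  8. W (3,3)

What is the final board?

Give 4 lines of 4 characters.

Answer: .BW.
B..B
B.W.
...W

Derivation:
Move 1: B@(1,3) -> caps B=0 W=0
Move 2: W@(2,2) -> caps B=0 W=0
Move 3: B@(0,1) -> caps B=0 W=0
Move 4: W@(0,0) -> caps B=0 W=0
Move 5: B@(1,0) -> caps B=1 W=0
Move 6: W@(0,2) -> caps B=1 W=0
Move 7: B@(2,0) -> caps B=1 W=0
Move 8: W@(3,3) -> caps B=1 W=0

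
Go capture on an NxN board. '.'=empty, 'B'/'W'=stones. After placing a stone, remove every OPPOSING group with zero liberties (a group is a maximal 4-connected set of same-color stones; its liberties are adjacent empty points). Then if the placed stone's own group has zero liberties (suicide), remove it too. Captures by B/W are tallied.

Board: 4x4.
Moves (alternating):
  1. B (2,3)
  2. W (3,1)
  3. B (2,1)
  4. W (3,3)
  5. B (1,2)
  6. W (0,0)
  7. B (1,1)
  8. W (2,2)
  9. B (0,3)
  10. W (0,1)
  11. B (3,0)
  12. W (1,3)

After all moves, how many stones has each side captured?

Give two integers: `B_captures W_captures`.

Answer: 0 1

Derivation:
Move 1: B@(2,3) -> caps B=0 W=0
Move 2: W@(3,1) -> caps B=0 W=0
Move 3: B@(2,1) -> caps B=0 W=0
Move 4: W@(3,3) -> caps B=0 W=0
Move 5: B@(1,2) -> caps B=0 W=0
Move 6: W@(0,0) -> caps B=0 W=0
Move 7: B@(1,1) -> caps B=0 W=0
Move 8: W@(2,2) -> caps B=0 W=0
Move 9: B@(0,3) -> caps B=0 W=0
Move 10: W@(0,1) -> caps B=0 W=0
Move 11: B@(3,0) -> caps B=0 W=0
Move 12: W@(1,3) -> caps B=0 W=1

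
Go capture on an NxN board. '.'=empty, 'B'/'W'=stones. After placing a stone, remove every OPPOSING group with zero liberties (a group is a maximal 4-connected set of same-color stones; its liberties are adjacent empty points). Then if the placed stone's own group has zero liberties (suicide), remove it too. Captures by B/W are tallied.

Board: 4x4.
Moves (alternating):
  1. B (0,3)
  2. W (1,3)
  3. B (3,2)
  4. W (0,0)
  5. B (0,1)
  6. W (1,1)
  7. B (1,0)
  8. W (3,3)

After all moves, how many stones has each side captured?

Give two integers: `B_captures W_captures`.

Answer: 1 0

Derivation:
Move 1: B@(0,3) -> caps B=0 W=0
Move 2: W@(1,3) -> caps B=0 W=0
Move 3: B@(3,2) -> caps B=0 W=0
Move 4: W@(0,0) -> caps B=0 W=0
Move 5: B@(0,1) -> caps B=0 W=0
Move 6: W@(1,1) -> caps B=0 W=0
Move 7: B@(1,0) -> caps B=1 W=0
Move 8: W@(3,3) -> caps B=1 W=0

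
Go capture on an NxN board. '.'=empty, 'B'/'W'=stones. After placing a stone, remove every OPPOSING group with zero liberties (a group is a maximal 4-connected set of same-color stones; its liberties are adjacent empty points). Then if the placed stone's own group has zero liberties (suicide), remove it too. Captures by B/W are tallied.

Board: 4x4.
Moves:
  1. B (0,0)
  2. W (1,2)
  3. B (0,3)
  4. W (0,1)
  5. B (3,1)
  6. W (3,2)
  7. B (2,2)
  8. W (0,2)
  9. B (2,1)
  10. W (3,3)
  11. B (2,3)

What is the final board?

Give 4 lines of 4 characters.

Answer: BWWB
..W.
.BBB
.B..

Derivation:
Move 1: B@(0,0) -> caps B=0 W=0
Move 2: W@(1,2) -> caps B=0 W=0
Move 3: B@(0,3) -> caps B=0 W=0
Move 4: W@(0,1) -> caps B=0 W=0
Move 5: B@(3,1) -> caps B=0 W=0
Move 6: W@(3,2) -> caps B=0 W=0
Move 7: B@(2,2) -> caps B=0 W=0
Move 8: W@(0,2) -> caps B=0 W=0
Move 9: B@(2,1) -> caps B=0 W=0
Move 10: W@(3,3) -> caps B=0 W=0
Move 11: B@(2,3) -> caps B=2 W=0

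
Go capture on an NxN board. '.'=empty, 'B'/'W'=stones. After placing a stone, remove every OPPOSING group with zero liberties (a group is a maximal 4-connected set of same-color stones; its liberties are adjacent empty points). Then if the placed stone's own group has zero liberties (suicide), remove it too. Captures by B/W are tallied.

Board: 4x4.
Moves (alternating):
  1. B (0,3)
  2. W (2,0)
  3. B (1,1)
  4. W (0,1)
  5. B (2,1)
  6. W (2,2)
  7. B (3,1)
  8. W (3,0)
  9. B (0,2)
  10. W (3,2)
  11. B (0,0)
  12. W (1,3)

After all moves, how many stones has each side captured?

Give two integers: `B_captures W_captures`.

Answer: 1 0

Derivation:
Move 1: B@(0,3) -> caps B=0 W=0
Move 2: W@(2,0) -> caps B=0 W=0
Move 3: B@(1,1) -> caps B=0 W=0
Move 4: W@(0,1) -> caps B=0 W=0
Move 5: B@(2,1) -> caps B=0 W=0
Move 6: W@(2,2) -> caps B=0 W=0
Move 7: B@(3,1) -> caps B=0 W=0
Move 8: W@(3,0) -> caps B=0 W=0
Move 9: B@(0,2) -> caps B=0 W=0
Move 10: W@(3,2) -> caps B=0 W=0
Move 11: B@(0,0) -> caps B=1 W=0
Move 12: W@(1,3) -> caps B=1 W=0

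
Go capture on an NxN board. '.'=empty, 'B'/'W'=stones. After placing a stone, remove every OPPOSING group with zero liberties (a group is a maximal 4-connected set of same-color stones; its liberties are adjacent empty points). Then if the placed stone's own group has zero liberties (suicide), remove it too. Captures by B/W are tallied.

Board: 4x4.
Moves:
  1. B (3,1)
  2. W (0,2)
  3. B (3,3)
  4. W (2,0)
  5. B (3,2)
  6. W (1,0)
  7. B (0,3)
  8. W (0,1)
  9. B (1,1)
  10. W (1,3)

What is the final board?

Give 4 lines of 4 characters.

Answer: .WW.
WB.W
W...
.BBB

Derivation:
Move 1: B@(3,1) -> caps B=0 W=0
Move 2: W@(0,2) -> caps B=0 W=0
Move 3: B@(3,3) -> caps B=0 W=0
Move 4: W@(2,0) -> caps B=0 W=0
Move 5: B@(3,2) -> caps B=0 W=0
Move 6: W@(1,0) -> caps B=0 W=0
Move 7: B@(0,3) -> caps B=0 W=0
Move 8: W@(0,1) -> caps B=0 W=0
Move 9: B@(1,1) -> caps B=0 W=0
Move 10: W@(1,3) -> caps B=0 W=1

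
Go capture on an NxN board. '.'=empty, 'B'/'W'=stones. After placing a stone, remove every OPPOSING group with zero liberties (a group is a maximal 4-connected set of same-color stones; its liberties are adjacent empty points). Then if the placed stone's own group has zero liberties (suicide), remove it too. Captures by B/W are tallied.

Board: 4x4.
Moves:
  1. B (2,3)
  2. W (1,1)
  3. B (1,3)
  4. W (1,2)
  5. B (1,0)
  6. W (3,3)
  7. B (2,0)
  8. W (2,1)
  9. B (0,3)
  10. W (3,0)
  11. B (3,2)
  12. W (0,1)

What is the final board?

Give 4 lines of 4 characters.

Answer: .W.B
BWWB
BW.B
W.B.

Derivation:
Move 1: B@(2,3) -> caps B=0 W=0
Move 2: W@(1,1) -> caps B=0 W=0
Move 3: B@(1,3) -> caps B=0 W=0
Move 4: W@(1,2) -> caps B=0 W=0
Move 5: B@(1,0) -> caps B=0 W=0
Move 6: W@(3,3) -> caps B=0 W=0
Move 7: B@(2,0) -> caps B=0 W=0
Move 8: W@(2,1) -> caps B=0 W=0
Move 9: B@(0,3) -> caps B=0 W=0
Move 10: W@(3,0) -> caps B=0 W=0
Move 11: B@(3,2) -> caps B=1 W=0
Move 12: W@(0,1) -> caps B=1 W=0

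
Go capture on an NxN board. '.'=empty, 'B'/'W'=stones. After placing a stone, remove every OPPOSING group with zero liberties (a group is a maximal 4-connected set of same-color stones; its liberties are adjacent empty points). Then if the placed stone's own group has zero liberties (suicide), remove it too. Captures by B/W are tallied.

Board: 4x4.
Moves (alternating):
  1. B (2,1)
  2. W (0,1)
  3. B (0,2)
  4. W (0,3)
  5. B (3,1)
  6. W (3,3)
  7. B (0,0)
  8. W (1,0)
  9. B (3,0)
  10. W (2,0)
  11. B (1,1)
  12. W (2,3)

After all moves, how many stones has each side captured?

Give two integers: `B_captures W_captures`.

Answer: 0 1

Derivation:
Move 1: B@(2,1) -> caps B=0 W=0
Move 2: W@(0,1) -> caps B=0 W=0
Move 3: B@(0,2) -> caps B=0 W=0
Move 4: W@(0,3) -> caps B=0 W=0
Move 5: B@(3,1) -> caps B=0 W=0
Move 6: W@(3,3) -> caps B=0 W=0
Move 7: B@(0,0) -> caps B=0 W=0
Move 8: W@(1,0) -> caps B=0 W=1
Move 9: B@(3,0) -> caps B=0 W=1
Move 10: W@(2,0) -> caps B=0 W=1
Move 11: B@(1,1) -> caps B=0 W=1
Move 12: W@(2,3) -> caps B=0 W=1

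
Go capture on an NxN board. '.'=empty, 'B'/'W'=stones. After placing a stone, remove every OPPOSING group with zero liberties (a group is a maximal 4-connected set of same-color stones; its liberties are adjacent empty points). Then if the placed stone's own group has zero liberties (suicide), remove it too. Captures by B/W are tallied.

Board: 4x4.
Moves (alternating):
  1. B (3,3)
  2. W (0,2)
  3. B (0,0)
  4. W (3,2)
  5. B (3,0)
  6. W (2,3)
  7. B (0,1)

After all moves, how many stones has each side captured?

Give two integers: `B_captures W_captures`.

Answer: 0 1

Derivation:
Move 1: B@(3,3) -> caps B=0 W=0
Move 2: W@(0,2) -> caps B=0 W=0
Move 3: B@(0,0) -> caps B=0 W=0
Move 4: W@(3,2) -> caps B=0 W=0
Move 5: B@(3,0) -> caps B=0 W=0
Move 6: W@(2,3) -> caps B=0 W=1
Move 7: B@(0,1) -> caps B=0 W=1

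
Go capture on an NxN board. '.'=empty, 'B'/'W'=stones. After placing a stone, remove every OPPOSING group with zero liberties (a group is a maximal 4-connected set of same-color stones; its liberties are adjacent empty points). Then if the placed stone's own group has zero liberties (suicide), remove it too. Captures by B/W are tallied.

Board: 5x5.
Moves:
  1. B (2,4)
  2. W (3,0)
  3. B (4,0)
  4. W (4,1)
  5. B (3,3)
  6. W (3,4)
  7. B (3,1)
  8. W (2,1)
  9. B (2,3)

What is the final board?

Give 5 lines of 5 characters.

Move 1: B@(2,4) -> caps B=0 W=0
Move 2: W@(3,0) -> caps B=0 W=0
Move 3: B@(4,0) -> caps B=0 W=0
Move 4: W@(4,1) -> caps B=0 W=1
Move 5: B@(3,3) -> caps B=0 W=1
Move 6: W@(3,4) -> caps B=0 W=1
Move 7: B@(3,1) -> caps B=0 W=1
Move 8: W@(2,1) -> caps B=0 W=1
Move 9: B@(2,3) -> caps B=0 W=1

Answer: .....
.....
.W.BB
WB.BW
.W...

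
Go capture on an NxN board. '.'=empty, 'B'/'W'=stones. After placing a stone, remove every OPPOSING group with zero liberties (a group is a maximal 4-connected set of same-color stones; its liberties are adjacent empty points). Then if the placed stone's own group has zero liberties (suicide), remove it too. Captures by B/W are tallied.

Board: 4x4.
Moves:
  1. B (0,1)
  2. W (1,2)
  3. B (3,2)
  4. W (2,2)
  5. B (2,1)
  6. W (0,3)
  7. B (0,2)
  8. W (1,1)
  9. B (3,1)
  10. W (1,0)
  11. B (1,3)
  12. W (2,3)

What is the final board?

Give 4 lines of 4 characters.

Move 1: B@(0,1) -> caps B=0 W=0
Move 2: W@(1,2) -> caps B=0 W=0
Move 3: B@(3,2) -> caps B=0 W=0
Move 4: W@(2,2) -> caps B=0 W=0
Move 5: B@(2,1) -> caps B=0 W=0
Move 6: W@(0,3) -> caps B=0 W=0
Move 7: B@(0,2) -> caps B=0 W=0
Move 8: W@(1,1) -> caps B=0 W=0
Move 9: B@(3,1) -> caps B=0 W=0
Move 10: W@(1,0) -> caps B=0 W=0
Move 11: B@(1,3) -> caps B=1 W=0
Move 12: W@(2,3) -> caps B=1 W=0

Answer: .BB.
WWWB
.BWW
.BB.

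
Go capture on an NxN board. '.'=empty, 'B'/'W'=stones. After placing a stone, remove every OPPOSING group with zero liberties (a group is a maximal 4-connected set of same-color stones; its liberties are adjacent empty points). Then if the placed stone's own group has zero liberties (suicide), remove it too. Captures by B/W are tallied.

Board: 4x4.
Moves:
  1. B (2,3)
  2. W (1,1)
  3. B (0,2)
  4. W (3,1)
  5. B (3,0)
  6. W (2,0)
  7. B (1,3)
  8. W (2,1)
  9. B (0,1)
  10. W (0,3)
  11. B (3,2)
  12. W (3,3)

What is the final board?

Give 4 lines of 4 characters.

Move 1: B@(2,3) -> caps B=0 W=0
Move 2: W@(1,1) -> caps B=0 W=0
Move 3: B@(0,2) -> caps B=0 W=0
Move 4: W@(3,1) -> caps B=0 W=0
Move 5: B@(3,0) -> caps B=0 W=0
Move 6: W@(2,0) -> caps B=0 W=1
Move 7: B@(1,3) -> caps B=0 W=1
Move 8: W@(2,1) -> caps B=0 W=1
Move 9: B@(0,1) -> caps B=0 W=1
Move 10: W@(0,3) -> caps B=0 W=1
Move 11: B@(3,2) -> caps B=0 W=1
Move 12: W@(3,3) -> caps B=0 W=1

Answer: .BB.
.W.B
WW.B
.WB.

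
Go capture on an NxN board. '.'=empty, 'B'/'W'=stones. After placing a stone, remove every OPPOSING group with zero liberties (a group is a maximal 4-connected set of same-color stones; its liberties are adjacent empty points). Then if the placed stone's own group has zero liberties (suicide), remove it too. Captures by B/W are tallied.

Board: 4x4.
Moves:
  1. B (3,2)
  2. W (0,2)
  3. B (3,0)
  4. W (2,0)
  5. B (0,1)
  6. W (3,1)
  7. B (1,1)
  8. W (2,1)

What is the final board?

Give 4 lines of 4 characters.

Move 1: B@(3,2) -> caps B=0 W=0
Move 2: W@(0,2) -> caps B=0 W=0
Move 3: B@(3,0) -> caps B=0 W=0
Move 4: W@(2,0) -> caps B=0 W=0
Move 5: B@(0,1) -> caps B=0 W=0
Move 6: W@(3,1) -> caps B=0 W=1
Move 7: B@(1,1) -> caps B=0 W=1
Move 8: W@(2,1) -> caps B=0 W=1

Answer: .BW.
.B..
WW..
.WB.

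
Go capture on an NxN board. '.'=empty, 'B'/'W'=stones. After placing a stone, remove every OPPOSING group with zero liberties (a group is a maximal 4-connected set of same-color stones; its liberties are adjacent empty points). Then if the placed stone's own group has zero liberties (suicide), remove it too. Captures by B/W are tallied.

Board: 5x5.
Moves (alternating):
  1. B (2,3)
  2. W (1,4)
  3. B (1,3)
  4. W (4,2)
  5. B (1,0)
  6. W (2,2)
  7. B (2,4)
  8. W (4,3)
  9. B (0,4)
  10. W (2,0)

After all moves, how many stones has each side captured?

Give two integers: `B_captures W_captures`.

Move 1: B@(2,3) -> caps B=0 W=0
Move 2: W@(1,4) -> caps B=0 W=0
Move 3: B@(1,3) -> caps B=0 W=0
Move 4: W@(4,2) -> caps B=0 W=0
Move 5: B@(1,0) -> caps B=0 W=0
Move 6: W@(2,2) -> caps B=0 W=0
Move 7: B@(2,4) -> caps B=0 W=0
Move 8: W@(4,3) -> caps B=0 W=0
Move 9: B@(0,4) -> caps B=1 W=0
Move 10: W@(2,0) -> caps B=1 W=0

Answer: 1 0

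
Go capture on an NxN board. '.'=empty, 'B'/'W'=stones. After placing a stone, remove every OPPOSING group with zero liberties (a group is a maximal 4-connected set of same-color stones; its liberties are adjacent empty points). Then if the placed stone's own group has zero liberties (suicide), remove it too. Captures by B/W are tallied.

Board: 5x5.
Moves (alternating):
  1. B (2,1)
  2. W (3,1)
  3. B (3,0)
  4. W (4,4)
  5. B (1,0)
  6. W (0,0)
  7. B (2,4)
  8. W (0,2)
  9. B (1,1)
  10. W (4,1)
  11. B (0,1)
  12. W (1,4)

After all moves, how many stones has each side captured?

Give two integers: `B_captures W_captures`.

Answer: 1 0

Derivation:
Move 1: B@(2,1) -> caps B=0 W=0
Move 2: W@(3,1) -> caps B=0 W=0
Move 3: B@(3,0) -> caps B=0 W=0
Move 4: W@(4,4) -> caps B=0 W=0
Move 5: B@(1,0) -> caps B=0 W=0
Move 6: W@(0,0) -> caps B=0 W=0
Move 7: B@(2,4) -> caps B=0 W=0
Move 8: W@(0,2) -> caps B=0 W=0
Move 9: B@(1,1) -> caps B=0 W=0
Move 10: W@(4,1) -> caps B=0 W=0
Move 11: B@(0,1) -> caps B=1 W=0
Move 12: W@(1,4) -> caps B=1 W=0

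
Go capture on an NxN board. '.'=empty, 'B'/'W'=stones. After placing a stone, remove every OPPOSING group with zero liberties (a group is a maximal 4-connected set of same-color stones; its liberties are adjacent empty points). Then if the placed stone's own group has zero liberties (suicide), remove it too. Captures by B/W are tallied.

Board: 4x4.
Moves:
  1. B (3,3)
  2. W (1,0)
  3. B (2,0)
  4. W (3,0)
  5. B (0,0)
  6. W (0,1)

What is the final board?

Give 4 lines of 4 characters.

Move 1: B@(3,3) -> caps B=0 W=0
Move 2: W@(1,0) -> caps B=0 W=0
Move 3: B@(2,0) -> caps B=0 W=0
Move 4: W@(3,0) -> caps B=0 W=0
Move 5: B@(0,0) -> caps B=0 W=0
Move 6: W@(0,1) -> caps B=0 W=1

Answer: .W..
W...
B...
W..B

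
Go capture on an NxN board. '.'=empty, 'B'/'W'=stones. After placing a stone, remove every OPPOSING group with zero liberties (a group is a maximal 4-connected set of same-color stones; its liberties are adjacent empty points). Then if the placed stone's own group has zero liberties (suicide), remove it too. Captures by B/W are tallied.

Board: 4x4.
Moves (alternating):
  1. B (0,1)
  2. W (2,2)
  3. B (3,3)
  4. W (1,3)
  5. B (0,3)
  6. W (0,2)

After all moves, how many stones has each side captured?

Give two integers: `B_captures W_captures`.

Move 1: B@(0,1) -> caps B=0 W=0
Move 2: W@(2,2) -> caps B=0 W=0
Move 3: B@(3,3) -> caps B=0 W=0
Move 4: W@(1,3) -> caps B=0 W=0
Move 5: B@(0,3) -> caps B=0 W=0
Move 6: W@(0,2) -> caps B=0 W=1

Answer: 0 1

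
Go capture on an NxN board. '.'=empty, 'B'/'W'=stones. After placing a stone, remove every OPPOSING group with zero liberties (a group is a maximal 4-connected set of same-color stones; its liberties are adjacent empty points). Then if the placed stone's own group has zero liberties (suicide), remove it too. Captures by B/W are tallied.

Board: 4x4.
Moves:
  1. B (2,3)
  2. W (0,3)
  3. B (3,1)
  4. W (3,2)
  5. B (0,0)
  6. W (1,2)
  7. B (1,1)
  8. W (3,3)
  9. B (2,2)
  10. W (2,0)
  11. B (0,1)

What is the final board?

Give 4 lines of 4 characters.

Answer: BB.W
.BW.
W.BB
.B..

Derivation:
Move 1: B@(2,3) -> caps B=0 W=0
Move 2: W@(0,3) -> caps B=0 W=0
Move 3: B@(3,1) -> caps B=0 W=0
Move 4: W@(3,2) -> caps B=0 W=0
Move 5: B@(0,0) -> caps B=0 W=0
Move 6: W@(1,2) -> caps B=0 W=0
Move 7: B@(1,1) -> caps B=0 W=0
Move 8: W@(3,3) -> caps B=0 W=0
Move 9: B@(2,2) -> caps B=2 W=0
Move 10: W@(2,0) -> caps B=2 W=0
Move 11: B@(0,1) -> caps B=2 W=0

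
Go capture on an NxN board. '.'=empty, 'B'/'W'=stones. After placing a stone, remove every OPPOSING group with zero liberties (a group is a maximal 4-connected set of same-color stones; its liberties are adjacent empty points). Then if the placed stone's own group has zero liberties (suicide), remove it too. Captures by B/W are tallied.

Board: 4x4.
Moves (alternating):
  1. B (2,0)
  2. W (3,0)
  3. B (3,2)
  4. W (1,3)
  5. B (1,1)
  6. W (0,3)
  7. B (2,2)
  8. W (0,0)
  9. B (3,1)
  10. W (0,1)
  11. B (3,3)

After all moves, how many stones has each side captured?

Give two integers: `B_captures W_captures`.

Answer: 1 0

Derivation:
Move 1: B@(2,0) -> caps B=0 W=0
Move 2: W@(3,0) -> caps B=0 W=0
Move 3: B@(3,2) -> caps B=0 W=0
Move 4: W@(1,3) -> caps B=0 W=0
Move 5: B@(1,1) -> caps B=0 W=0
Move 6: W@(0,3) -> caps B=0 W=0
Move 7: B@(2,2) -> caps B=0 W=0
Move 8: W@(0,0) -> caps B=0 W=0
Move 9: B@(3,1) -> caps B=1 W=0
Move 10: W@(0,1) -> caps B=1 W=0
Move 11: B@(3,3) -> caps B=1 W=0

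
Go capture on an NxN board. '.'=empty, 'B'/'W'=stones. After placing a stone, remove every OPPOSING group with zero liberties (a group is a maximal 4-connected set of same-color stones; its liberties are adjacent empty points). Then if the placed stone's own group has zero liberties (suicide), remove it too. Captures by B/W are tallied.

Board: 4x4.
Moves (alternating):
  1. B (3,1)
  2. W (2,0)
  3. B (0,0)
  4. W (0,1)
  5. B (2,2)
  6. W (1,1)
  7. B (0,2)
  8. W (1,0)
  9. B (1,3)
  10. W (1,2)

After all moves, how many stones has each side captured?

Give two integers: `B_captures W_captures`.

Answer: 0 1

Derivation:
Move 1: B@(3,1) -> caps B=0 W=0
Move 2: W@(2,0) -> caps B=0 W=0
Move 3: B@(0,0) -> caps B=0 W=0
Move 4: W@(0,1) -> caps B=0 W=0
Move 5: B@(2,2) -> caps B=0 W=0
Move 6: W@(1,1) -> caps B=0 W=0
Move 7: B@(0,2) -> caps B=0 W=0
Move 8: W@(1,0) -> caps B=0 W=1
Move 9: B@(1,3) -> caps B=0 W=1
Move 10: W@(1,2) -> caps B=0 W=1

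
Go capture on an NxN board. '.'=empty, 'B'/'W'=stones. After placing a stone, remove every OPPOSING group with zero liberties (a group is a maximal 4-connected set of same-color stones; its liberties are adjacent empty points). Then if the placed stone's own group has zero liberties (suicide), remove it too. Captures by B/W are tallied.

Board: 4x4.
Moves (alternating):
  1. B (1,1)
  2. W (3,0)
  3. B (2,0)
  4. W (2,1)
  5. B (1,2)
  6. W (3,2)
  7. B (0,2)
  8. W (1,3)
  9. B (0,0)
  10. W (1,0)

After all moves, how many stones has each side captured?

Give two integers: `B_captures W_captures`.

Move 1: B@(1,1) -> caps B=0 W=0
Move 2: W@(3,0) -> caps B=0 W=0
Move 3: B@(2,0) -> caps B=0 W=0
Move 4: W@(2,1) -> caps B=0 W=0
Move 5: B@(1,2) -> caps B=0 W=0
Move 6: W@(3,2) -> caps B=0 W=0
Move 7: B@(0,2) -> caps B=0 W=0
Move 8: W@(1,3) -> caps B=0 W=0
Move 9: B@(0,0) -> caps B=0 W=0
Move 10: W@(1,0) -> caps B=0 W=1

Answer: 0 1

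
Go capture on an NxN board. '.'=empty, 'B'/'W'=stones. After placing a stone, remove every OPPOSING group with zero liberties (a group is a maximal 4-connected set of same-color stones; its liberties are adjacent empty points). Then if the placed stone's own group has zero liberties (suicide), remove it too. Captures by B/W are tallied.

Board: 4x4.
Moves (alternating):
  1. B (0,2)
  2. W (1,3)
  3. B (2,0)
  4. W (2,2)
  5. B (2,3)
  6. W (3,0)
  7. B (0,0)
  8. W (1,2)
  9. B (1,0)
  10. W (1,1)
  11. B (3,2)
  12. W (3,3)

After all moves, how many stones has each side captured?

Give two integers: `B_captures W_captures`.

Answer: 0 1

Derivation:
Move 1: B@(0,2) -> caps B=0 W=0
Move 2: W@(1,3) -> caps B=0 W=0
Move 3: B@(2,0) -> caps B=0 W=0
Move 4: W@(2,2) -> caps B=0 W=0
Move 5: B@(2,3) -> caps B=0 W=0
Move 6: W@(3,0) -> caps B=0 W=0
Move 7: B@(0,0) -> caps B=0 W=0
Move 8: W@(1,2) -> caps B=0 W=0
Move 9: B@(1,0) -> caps B=0 W=0
Move 10: W@(1,1) -> caps B=0 W=0
Move 11: B@(3,2) -> caps B=0 W=0
Move 12: W@(3,3) -> caps B=0 W=1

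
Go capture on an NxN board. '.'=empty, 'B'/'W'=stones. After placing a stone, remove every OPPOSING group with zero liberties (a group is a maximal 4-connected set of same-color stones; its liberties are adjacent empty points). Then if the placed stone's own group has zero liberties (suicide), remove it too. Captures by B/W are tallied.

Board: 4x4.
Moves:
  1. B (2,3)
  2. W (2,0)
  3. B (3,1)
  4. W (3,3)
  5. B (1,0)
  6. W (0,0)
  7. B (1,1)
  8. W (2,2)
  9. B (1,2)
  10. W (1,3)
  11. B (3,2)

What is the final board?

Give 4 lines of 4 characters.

Answer: W...
BBBW
W.W.
.BBW

Derivation:
Move 1: B@(2,3) -> caps B=0 W=0
Move 2: W@(2,0) -> caps B=0 W=0
Move 3: B@(3,1) -> caps B=0 W=0
Move 4: W@(3,3) -> caps B=0 W=0
Move 5: B@(1,0) -> caps B=0 W=0
Move 6: W@(0,0) -> caps B=0 W=0
Move 7: B@(1,1) -> caps B=0 W=0
Move 8: W@(2,2) -> caps B=0 W=0
Move 9: B@(1,2) -> caps B=0 W=0
Move 10: W@(1,3) -> caps B=0 W=1
Move 11: B@(3,2) -> caps B=0 W=1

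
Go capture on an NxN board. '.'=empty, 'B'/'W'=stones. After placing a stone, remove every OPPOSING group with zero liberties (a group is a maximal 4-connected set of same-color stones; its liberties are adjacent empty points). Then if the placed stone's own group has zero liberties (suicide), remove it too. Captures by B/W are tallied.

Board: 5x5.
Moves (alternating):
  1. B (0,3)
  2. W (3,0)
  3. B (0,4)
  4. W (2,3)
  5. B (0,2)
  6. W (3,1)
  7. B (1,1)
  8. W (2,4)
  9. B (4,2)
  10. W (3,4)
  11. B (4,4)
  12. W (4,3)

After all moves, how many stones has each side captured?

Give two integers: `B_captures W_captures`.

Answer: 0 1

Derivation:
Move 1: B@(0,3) -> caps B=0 W=0
Move 2: W@(3,0) -> caps B=0 W=0
Move 3: B@(0,4) -> caps B=0 W=0
Move 4: W@(2,3) -> caps B=0 W=0
Move 5: B@(0,2) -> caps B=0 W=0
Move 6: W@(3,1) -> caps B=0 W=0
Move 7: B@(1,1) -> caps B=0 W=0
Move 8: W@(2,4) -> caps B=0 W=0
Move 9: B@(4,2) -> caps B=0 W=0
Move 10: W@(3,4) -> caps B=0 W=0
Move 11: B@(4,4) -> caps B=0 W=0
Move 12: W@(4,3) -> caps B=0 W=1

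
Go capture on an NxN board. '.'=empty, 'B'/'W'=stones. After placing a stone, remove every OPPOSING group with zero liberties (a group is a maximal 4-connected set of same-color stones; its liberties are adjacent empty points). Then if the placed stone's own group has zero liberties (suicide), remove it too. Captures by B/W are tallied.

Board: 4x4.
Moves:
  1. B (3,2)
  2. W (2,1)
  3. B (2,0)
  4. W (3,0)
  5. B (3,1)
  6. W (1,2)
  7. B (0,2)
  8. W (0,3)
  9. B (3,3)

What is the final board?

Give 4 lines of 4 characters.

Answer: ..BW
..W.
BW..
.BBB

Derivation:
Move 1: B@(3,2) -> caps B=0 W=0
Move 2: W@(2,1) -> caps B=0 W=0
Move 3: B@(2,0) -> caps B=0 W=0
Move 4: W@(3,0) -> caps B=0 W=0
Move 5: B@(3,1) -> caps B=1 W=0
Move 6: W@(1,2) -> caps B=1 W=0
Move 7: B@(0,2) -> caps B=1 W=0
Move 8: W@(0,3) -> caps B=1 W=0
Move 9: B@(3,3) -> caps B=1 W=0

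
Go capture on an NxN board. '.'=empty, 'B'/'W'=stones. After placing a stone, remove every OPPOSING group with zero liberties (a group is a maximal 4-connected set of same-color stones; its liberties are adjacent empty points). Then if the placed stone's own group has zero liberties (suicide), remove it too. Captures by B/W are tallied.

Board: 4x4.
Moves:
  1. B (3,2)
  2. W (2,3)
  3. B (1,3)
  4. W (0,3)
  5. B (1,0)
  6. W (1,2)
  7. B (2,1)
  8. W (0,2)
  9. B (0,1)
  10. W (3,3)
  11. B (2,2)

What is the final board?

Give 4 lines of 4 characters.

Answer: .BWW
B.W.
.BBW
..BW

Derivation:
Move 1: B@(3,2) -> caps B=0 W=0
Move 2: W@(2,3) -> caps B=0 W=0
Move 3: B@(1,3) -> caps B=0 W=0
Move 4: W@(0,3) -> caps B=0 W=0
Move 5: B@(1,0) -> caps B=0 W=0
Move 6: W@(1,2) -> caps B=0 W=1
Move 7: B@(2,1) -> caps B=0 W=1
Move 8: W@(0,2) -> caps B=0 W=1
Move 9: B@(0,1) -> caps B=0 W=1
Move 10: W@(3,3) -> caps B=0 W=1
Move 11: B@(2,2) -> caps B=0 W=1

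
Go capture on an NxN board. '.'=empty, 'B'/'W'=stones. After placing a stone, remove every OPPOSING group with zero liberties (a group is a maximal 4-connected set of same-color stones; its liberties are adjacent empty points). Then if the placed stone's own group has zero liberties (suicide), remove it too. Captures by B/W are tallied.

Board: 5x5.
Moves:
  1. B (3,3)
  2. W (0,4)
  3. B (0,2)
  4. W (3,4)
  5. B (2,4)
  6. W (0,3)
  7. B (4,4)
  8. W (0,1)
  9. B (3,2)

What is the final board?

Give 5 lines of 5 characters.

Move 1: B@(3,3) -> caps B=0 W=0
Move 2: W@(0,4) -> caps B=0 W=0
Move 3: B@(0,2) -> caps B=0 W=0
Move 4: W@(3,4) -> caps B=0 W=0
Move 5: B@(2,4) -> caps B=0 W=0
Move 6: W@(0,3) -> caps B=0 W=0
Move 7: B@(4,4) -> caps B=1 W=0
Move 8: W@(0,1) -> caps B=1 W=0
Move 9: B@(3,2) -> caps B=1 W=0

Answer: .WBWW
.....
....B
..BB.
....B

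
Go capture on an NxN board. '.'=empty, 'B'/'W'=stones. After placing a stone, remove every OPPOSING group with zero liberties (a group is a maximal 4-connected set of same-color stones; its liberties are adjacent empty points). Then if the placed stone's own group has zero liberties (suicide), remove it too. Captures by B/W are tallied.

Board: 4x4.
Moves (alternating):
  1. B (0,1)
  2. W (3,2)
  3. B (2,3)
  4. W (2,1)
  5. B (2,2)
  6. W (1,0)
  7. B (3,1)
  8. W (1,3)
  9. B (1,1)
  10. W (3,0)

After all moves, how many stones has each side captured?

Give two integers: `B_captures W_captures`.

Move 1: B@(0,1) -> caps B=0 W=0
Move 2: W@(3,2) -> caps B=0 W=0
Move 3: B@(2,3) -> caps B=0 W=0
Move 4: W@(2,1) -> caps B=0 W=0
Move 5: B@(2,2) -> caps B=0 W=0
Move 6: W@(1,0) -> caps B=0 W=0
Move 7: B@(3,1) -> caps B=0 W=0
Move 8: W@(1,3) -> caps B=0 W=0
Move 9: B@(1,1) -> caps B=0 W=0
Move 10: W@(3,0) -> caps B=0 W=1

Answer: 0 1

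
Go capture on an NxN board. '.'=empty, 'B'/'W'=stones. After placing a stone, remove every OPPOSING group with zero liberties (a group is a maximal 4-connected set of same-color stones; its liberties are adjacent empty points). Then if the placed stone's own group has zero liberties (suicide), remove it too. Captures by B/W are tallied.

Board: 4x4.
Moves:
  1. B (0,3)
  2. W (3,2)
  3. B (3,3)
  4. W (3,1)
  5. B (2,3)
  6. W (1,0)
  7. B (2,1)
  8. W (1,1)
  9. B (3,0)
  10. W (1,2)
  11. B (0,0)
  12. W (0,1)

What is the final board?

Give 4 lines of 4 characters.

Answer: .W.B
WWW.
.B.B
BWWB

Derivation:
Move 1: B@(0,3) -> caps B=0 W=0
Move 2: W@(3,2) -> caps B=0 W=0
Move 3: B@(3,3) -> caps B=0 W=0
Move 4: W@(3,1) -> caps B=0 W=0
Move 5: B@(2,3) -> caps B=0 W=0
Move 6: W@(1,0) -> caps B=0 W=0
Move 7: B@(2,1) -> caps B=0 W=0
Move 8: W@(1,1) -> caps B=0 W=0
Move 9: B@(3,0) -> caps B=0 W=0
Move 10: W@(1,2) -> caps B=0 W=0
Move 11: B@(0,0) -> caps B=0 W=0
Move 12: W@(0,1) -> caps B=0 W=1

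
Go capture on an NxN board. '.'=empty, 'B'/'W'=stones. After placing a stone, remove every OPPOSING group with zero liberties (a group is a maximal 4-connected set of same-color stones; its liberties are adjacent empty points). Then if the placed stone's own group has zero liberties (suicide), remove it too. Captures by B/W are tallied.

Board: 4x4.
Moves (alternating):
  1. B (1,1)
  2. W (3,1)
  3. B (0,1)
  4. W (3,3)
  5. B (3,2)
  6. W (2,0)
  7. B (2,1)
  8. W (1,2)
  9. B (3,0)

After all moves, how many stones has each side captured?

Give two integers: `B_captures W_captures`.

Answer: 1 0

Derivation:
Move 1: B@(1,1) -> caps B=0 W=0
Move 2: W@(3,1) -> caps B=0 W=0
Move 3: B@(0,1) -> caps B=0 W=0
Move 4: W@(3,3) -> caps B=0 W=0
Move 5: B@(3,2) -> caps B=0 W=0
Move 6: W@(2,0) -> caps B=0 W=0
Move 7: B@(2,1) -> caps B=0 W=0
Move 8: W@(1,2) -> caps B=0 W=0
Move 9: B@(3,0) -> caps B=1 W=0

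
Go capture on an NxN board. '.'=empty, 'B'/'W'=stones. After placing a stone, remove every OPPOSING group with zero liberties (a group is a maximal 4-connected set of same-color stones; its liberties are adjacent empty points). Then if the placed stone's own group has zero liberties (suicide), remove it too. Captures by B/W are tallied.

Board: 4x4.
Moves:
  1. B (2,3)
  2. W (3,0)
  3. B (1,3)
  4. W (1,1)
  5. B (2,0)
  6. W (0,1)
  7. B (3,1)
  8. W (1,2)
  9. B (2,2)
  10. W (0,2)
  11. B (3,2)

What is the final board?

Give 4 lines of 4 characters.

Answer: .WW.
.WWB
B.BB
.BB.

Derivation:
Move 1: B@(2,3) -> caps B=0 W=0
Move 2: W@(3,0) -> caps B=0 W=0
Move 3: B@(1,3) -> caps B=0 W=0
Move 4: W@(1,1) -> caps B=0 W=0
Move 5: B@(2,0) -> caps B=0 W=0
Move 6: W@(0,1) -> caps B=0 W=0
Move 7: B@(3,1) -> caps B=1 W=0
Move 8: W@(1,2) -> caps B=1 W=0
Move 9: B@(2,2) -> caps B=1 W=0
Move 10: W@(0,2) -> caps B=1 W=0
Move 11: B@(3,2) -> caps B=1 W=0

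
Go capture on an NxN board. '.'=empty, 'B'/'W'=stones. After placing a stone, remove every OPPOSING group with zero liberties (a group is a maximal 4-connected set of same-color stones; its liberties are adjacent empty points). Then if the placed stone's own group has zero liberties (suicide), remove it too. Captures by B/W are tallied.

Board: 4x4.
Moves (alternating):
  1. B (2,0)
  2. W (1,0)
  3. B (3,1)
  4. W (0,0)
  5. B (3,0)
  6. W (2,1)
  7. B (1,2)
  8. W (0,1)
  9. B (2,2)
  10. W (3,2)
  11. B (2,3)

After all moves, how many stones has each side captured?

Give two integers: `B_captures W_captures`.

Answer: 0 3

Derivation:
Move 1: B@(2,0) -> caps B=0 W=0
Move 2: W@(1,0) -> caps B=0 W=0
Move 3: B@(3,1) -> caps B=0 W=0
Move 4: W@(0,0) -> caps B=0 W=0
Move 5: B@(3,0) -> caps B=0 W=0
Move 6: W@(2,1) -> caps B=0 W=0
Move 7: B@(1,2) -> caps B=0 W=0
Move 8: W@(0,1) -> caps B=0 W=0
Move 9: B@(2,2) -> caps B=0 W=0
Move 10: W@(3,2) -> caps B=0 W=3
Move 11: B@(2,3) -> caps B=0 W=3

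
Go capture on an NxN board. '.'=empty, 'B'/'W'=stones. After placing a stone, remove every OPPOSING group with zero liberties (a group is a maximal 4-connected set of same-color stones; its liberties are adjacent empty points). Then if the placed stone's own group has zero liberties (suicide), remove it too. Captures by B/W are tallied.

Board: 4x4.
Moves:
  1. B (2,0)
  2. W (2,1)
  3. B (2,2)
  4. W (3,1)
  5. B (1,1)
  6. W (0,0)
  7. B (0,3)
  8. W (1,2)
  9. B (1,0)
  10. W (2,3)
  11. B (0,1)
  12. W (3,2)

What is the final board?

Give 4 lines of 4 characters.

Move 1: B@(2,0) -> caps B=0 W=0
Move 2: W@(2,1) -> caps B=0 W=0
Move 3: B@(2,2) -> caps B=0 W=0
Move 4: W@(3,1) -> caps B=0 W=0
Move 5: B@(1,1) -> caps B=0 W=0
Move 6: W@(0,0) -> caps B=0 W=0
Move 7: B@(0,3) -> caps B=0 W=0
Move 8: W@(1,2) -> caps B=0 W=0
Move 9: B@(1,0) -> caps B=0 W=0
Move 10: W@(2,3) -> caps B=0 W=0
Move 11: B@(0,1) -> caps B=1 W=0
Move 12: W@(3,2) -> caps B=1 W=1

Answer: .B.B
BBW.
BW.W
.WW.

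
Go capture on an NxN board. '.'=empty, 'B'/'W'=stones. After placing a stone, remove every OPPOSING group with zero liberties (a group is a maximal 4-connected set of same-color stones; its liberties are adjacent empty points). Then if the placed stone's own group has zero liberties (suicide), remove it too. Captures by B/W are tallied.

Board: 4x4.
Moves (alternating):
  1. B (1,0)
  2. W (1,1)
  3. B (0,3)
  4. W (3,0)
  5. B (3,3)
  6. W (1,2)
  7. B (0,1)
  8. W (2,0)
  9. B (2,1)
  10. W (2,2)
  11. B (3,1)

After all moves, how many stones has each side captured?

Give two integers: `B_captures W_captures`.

Move 1: B@(1,0) -> caps B=0 W=0
Move 2: W@(1,1) -> caps B=0 W=0
Move 3: B@(0,3) -> caps B=0 W=0
Move 4: W@(3,0) -> caps B=0 W=0
Move 5: B@(3,3) -> caps B=0 W=0
Move 6: W@(1,2) -> caps B=0 W=0
Move 7: B@(0,1) -> caps B=0 W=0
Move 8: W@(2,0) -> caps B=0 W=0
Move 9: B@(2,1) -> caps B=0 W=0
Move 10: W@(2,2) -> caps B=0 W=0
Move 11: B@(3,1) -> caps B=2 W=0

Answer: 2 0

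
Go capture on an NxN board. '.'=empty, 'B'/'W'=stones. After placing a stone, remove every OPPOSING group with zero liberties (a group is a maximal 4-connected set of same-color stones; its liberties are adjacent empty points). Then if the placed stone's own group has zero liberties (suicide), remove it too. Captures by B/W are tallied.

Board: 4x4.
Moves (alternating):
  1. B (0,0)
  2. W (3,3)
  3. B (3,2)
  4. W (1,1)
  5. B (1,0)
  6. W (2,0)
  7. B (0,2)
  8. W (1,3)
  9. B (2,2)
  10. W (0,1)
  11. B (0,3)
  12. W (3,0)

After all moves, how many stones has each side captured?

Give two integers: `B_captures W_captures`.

Answer: 0 2

Derivation:
Move 1: B@(0,0) -> caps B=0 W=0
Move 2: W@(3,3) -> caps B=0 W=0
Move 3: B@(3,2) -> caps B=0 W=0
Move 4: W@(1,1) -> caps B=0 W=0
Move 5: B@(1,0) -> caps B=0 W=0
Move 6: W@(2,0) -> caps B=0 W=0
Move 7: B@(0,2) -> caps B=0 W=0
Move 8: W@(1,3) -> caps B=0 W=0
Move 9: B@(2,2) -> caps B=0 W=0
Move 10: W@(0,1) -> caps B=0 W=2
Move 11: B@(0,3) -> caps B=0 W=2
Move 12: W@(3,0) -> caps B=0 W=2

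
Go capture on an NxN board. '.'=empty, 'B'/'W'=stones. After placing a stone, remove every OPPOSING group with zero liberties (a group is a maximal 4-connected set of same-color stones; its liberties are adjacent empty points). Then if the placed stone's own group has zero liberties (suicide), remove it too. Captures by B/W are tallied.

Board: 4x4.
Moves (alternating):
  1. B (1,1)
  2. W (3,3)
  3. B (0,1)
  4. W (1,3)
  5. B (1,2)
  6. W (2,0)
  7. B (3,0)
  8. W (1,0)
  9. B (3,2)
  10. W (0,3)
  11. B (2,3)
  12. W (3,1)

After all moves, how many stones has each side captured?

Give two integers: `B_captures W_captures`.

Move 1: B@(1,1) -> caps B=0 W=0
Move 2: W@(3,3) -> caps B=0 W=0
Move 3: B@(0,1) -> caps B=0 W=0
Move 4: W@(1,3) -> caps B=0 W=0
Move 5: B@(1,2) -> caps B=0 W=0
Move 6: W@(2,0) -> caps B=0 W=0
Move 7: B@(3,0) -> caps B=0 W=0
Move 8: W@(1,0) -> caps B=0 W=0
Move 9: B@(3,2) -> caps B=0 W=0
Move 10: W@(0,3) -> caps B=0 W=0
Move 11: B@(2,3) -> caps B=1 W=0
Move 12: W@(3,1) -> caps B=1 W=1

Answer: 1 1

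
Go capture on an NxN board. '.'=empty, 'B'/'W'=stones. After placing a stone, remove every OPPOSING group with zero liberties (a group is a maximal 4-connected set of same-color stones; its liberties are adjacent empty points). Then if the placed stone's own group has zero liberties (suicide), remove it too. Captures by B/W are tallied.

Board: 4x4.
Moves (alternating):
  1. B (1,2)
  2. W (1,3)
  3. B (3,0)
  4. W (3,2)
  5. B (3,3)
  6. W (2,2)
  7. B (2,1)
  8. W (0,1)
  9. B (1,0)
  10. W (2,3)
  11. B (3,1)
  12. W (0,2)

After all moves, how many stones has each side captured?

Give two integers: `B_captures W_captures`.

Answer: 0 1

Derivation:
Move 1: B@(1,2) -> caps B=0 W=0
Move 2: W@(1,3) -> caps B=0 W=0
Move 3: B@(3,0) -> caps B=0 W=0
Move 4: W@(3,2) -> caps B=0 W=0
Move 5: B@(3,3) -> caps B=0 W=0
Move 6: W@(2,2) -> caps B=0 W=0
Move 7: B@(2,1) -> caps B=0 W=0
Move 8: W@(0,1) -> caps B=0 W=0
Move 9: B@(1,0) -> caps B=0 W=0
Move 10: W@(2,3) -> caps B=0 W=1
Move 11: B@(3,1) -> caps B=0 W=1
Move 12: W@(0,2) -> caps B=0 W=1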